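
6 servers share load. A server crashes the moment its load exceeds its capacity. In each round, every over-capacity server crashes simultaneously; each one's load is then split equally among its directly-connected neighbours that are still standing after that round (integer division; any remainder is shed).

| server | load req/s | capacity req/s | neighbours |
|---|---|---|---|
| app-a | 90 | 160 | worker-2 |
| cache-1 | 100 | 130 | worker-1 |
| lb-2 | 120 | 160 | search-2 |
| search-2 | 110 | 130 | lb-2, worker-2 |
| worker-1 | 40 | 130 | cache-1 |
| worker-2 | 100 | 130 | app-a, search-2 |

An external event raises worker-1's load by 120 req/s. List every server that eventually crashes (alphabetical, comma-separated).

Round 1 — worker-1 at 160 > 130. worker-1 crashes.
  worker-1 sheds 160 req/s to cache-1: 160 each.
    cache-1: 100+160 = 260 > 130
Round 2 — cache-1 crashes.
  cache-1 sheds 260 req/s: no online neighbours, lost.
No further crashes.

cache-1, worker-1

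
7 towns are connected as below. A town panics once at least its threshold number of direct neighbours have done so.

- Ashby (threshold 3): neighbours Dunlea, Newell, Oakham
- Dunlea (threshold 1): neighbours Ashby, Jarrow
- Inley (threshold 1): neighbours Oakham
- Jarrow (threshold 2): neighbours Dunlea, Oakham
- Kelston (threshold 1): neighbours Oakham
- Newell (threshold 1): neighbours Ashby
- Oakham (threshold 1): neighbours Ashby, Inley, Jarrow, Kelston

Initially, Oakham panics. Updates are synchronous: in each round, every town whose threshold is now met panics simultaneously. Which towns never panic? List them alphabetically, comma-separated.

Round 1 — Oakham panics (initial).
Round 2 — checking thresholds:
  Ashby: 1 of 3 neighbours < 3, holds.
  Inley: 1 of 1 neighbours ≥ 1, panics.
  Jarrow: 1 of 2 neighbours < 2, holds.
  Kelston: 1 of 1 neighbours ≥ 1, panics.
Round 3 — no new panics; cascade stops.

Ashby, Dunlea, Jarrow, Newell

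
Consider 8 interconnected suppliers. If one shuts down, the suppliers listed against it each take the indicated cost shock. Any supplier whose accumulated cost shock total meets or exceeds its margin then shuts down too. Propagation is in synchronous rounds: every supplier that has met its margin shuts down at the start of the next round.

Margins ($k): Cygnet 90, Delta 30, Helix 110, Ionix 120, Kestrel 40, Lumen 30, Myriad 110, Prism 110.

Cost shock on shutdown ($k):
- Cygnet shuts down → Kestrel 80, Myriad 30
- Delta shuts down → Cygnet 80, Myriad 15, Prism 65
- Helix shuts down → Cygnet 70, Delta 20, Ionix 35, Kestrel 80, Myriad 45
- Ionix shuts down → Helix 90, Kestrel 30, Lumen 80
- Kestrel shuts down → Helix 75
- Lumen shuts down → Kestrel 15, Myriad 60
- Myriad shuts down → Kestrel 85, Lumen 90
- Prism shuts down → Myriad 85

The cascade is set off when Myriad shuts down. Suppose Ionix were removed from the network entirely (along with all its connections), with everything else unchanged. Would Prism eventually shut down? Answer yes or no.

no

With Ionix removed:
Round 1 — Myriad shuts down (initial).
  Kestrel: +85 → 85 ≥ 40
  Lumen: +90 → 90 ≥ 30
Round 2 — Kestrel, Lumen shut down.
  Helix: +75 → 75 < 110
No further shutdowns.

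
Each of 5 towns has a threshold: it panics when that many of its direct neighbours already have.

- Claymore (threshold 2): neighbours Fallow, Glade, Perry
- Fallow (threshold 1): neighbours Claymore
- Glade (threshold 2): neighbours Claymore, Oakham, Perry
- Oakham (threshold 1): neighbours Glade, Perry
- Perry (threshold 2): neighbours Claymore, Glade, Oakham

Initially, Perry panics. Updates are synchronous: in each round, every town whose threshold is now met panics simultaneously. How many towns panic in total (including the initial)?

5

Round 1 — Perry panics (initial).
Round 2 — checking thresholds:
  Claymore: 1 of 3 neighbours < 2, not yet.
  Glade: 1 of 3 neighbours < 2, not yet.
  Oakham: 1 of 2 neighbours ≥ 1, panics.
Round 3 — checking thresholds:
  Claymore: 1 of 3 neighbours < 2, not yet.
  Glade: 2 of 3 neighbours ≥ 2, panics.
Round 4 — checking thresholds:
  Claymore: 2 of 3 neighbours ≥ 2, panics.
Round 5 — checking thresholds:
  Fallow: 1 of 1 neighbours ≥ 1, panics.
Round 6 — no new panics; cascade stops.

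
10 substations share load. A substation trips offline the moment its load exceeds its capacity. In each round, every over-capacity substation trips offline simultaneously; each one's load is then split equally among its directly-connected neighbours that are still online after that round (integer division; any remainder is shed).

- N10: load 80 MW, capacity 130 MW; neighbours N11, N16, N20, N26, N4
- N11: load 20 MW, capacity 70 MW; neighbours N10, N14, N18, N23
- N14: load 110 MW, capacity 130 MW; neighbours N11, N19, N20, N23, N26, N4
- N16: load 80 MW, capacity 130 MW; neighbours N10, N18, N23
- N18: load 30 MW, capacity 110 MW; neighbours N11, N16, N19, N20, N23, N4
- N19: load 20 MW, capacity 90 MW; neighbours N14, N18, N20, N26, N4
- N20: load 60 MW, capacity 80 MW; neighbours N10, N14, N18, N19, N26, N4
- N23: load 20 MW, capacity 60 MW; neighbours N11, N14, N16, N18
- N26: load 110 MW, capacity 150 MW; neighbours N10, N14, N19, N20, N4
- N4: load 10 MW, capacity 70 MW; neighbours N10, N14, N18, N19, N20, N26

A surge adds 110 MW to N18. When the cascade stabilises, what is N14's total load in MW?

126

Round 1 — N18 at 140 > 110. N18 trips offline.
  N18 sheds 140 MW to N11, N16, N19, N20, N23, N4: 23 each (2 lost).
    N11: 20+23 = 43 ≤ 70
    N16: 80+23 = 103 ≤ 130
    N19: 20+23 = 43 ≤ 90
    N20: 60+23 = 83 > 80
    N23: 20+23 = 43 ≤ 60
    N4: 10+23 = 33 ≤ 70
Round 2 — N20 trips offline.
  N20 sheds 83 MW to N10, N14, N19, N26, N4: 16 each (3 lost).
    N10: 80+16 = 96 ≤ 130
    N14: 110+16 = 126 ≤ 130
    N19: 43+16 = 59 ≤ 90
    N26: 110+16 = 126 ≤ 150
    N4: 33+16 = 49 ≤ 70
No further trips.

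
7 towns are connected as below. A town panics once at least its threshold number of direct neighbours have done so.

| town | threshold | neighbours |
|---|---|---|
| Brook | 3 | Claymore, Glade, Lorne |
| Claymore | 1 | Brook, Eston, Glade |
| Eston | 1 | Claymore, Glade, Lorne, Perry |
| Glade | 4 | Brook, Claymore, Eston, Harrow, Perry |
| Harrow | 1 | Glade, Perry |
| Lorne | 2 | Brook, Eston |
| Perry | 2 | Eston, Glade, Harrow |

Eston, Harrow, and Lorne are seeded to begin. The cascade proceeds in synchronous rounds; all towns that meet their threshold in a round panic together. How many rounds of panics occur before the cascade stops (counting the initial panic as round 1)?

4

Round 1 — Eston, Harrow, Lorne panic (initial).
Round 2 — checking thresholds:
  Brook: 1 of 3 neighbours < 3, below threshold.
  Claymore: 1 of 3 neighbours ≥ 1, panics.
  Glade: 2 of 5 neighbours < 4, below threshold.
  Perry: 2 of 3 neighbours ≥ 2, panics.
Round 3 — checking thresholds:
  Brook: 2 of 3 neighbours < 3, below threshold.
  Glade: 4 of 5 neighbours ≥ 4, panics.
Round 4 — checking thresholds:
  Brook: 3 of 3 neighbours ≥ 3, panics.
Round 5 — no new panics; cascade stops.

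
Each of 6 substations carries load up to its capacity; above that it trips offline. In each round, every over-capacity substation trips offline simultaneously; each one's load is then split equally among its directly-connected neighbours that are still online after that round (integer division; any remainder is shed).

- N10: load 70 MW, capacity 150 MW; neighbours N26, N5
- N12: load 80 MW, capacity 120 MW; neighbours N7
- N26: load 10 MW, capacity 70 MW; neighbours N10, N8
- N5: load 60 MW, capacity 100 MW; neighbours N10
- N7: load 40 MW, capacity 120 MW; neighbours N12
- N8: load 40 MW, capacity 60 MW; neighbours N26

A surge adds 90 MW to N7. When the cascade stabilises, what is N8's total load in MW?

40

Round 1 — N7 at 130 > 120. N7 trips offline.
  N7 sheds 130 MW to N12: 130 each.
    N12: 80+130 = 210 > 120
Round 2 — N12 trips offline.
  N12 sheds 210 MW: no online neighbours, lost.
No further trips.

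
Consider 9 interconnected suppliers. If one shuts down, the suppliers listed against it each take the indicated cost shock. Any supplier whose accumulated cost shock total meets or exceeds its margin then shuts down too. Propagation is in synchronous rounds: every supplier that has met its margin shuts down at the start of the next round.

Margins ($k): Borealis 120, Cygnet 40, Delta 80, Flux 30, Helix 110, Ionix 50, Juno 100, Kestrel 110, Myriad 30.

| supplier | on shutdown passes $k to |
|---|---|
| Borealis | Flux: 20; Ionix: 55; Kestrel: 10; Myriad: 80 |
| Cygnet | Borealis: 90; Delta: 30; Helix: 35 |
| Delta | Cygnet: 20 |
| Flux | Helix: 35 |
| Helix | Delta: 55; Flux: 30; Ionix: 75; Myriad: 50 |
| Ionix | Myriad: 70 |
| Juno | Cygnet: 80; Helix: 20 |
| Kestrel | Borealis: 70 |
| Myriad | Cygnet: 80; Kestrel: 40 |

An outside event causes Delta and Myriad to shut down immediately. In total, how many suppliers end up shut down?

Round 1 — Delta, Myriad shut down (initial).
  Cygnet: +20+80 → 100 ≥ 40
  Kestrel: +40 → 40 < 110
Round 2 — Cygnet shuts down.
  Borealis: +90 → 90 < 120
  Helix: +35 → 35 < 110
No further shutdowns.

3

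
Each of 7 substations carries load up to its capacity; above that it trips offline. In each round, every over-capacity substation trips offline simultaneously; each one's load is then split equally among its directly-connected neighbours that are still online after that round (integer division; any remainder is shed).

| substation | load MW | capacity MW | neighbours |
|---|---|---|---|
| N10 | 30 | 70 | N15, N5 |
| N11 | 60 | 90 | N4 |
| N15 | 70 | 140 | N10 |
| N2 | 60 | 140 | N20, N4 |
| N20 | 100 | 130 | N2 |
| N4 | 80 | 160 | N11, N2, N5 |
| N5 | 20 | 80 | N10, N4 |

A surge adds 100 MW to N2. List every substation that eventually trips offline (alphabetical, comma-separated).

N2, N20

Round 1 — N2 at 160 > 140. N2 trips offline.
  N2 sheds 160 MW to N20, N4: 80 each.
    N20: 100+80 = 180 > 130
    N4: 80+80 = 160 ≤ 160
Round 2 — N20 trips offline.
  N20 sheds 180 MW: no online neighbours, lost.
No further trips.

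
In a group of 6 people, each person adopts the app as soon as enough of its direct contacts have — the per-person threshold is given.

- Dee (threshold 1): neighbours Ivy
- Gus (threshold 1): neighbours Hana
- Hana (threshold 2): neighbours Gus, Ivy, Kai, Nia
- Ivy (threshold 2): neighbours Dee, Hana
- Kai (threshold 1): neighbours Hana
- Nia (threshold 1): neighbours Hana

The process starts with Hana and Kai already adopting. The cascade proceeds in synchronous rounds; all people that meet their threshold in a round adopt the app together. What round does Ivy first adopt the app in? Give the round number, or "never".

Round 1 — Hana, Kai adopt the app (initial).
Round 2 — checking thresholds:
  Gus: 1 of 1 neighbours ≥ 1, adopts the app.
  Ivy: 1 of 2 neighbours < 2, below threshold.
  Nia: 1 of 1 neighbours ≥ 1, adopts the app.
Round 3 — no new adoptions; cascade stops.

never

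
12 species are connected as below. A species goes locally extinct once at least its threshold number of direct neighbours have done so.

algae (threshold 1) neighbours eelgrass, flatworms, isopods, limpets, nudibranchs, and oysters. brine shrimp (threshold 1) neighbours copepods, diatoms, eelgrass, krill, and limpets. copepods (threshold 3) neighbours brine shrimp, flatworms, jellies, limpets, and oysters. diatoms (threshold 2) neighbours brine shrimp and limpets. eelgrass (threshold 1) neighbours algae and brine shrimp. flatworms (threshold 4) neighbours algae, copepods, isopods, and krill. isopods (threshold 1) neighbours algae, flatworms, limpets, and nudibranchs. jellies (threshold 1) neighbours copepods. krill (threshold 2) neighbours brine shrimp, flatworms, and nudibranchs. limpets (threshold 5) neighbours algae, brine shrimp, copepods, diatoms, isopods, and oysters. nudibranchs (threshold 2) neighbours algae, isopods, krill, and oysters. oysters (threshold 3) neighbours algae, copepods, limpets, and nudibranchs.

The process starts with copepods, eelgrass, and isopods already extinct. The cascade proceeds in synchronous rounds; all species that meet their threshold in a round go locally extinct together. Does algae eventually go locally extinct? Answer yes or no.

Round 1 — copepods, eelgrass, isopods go locally extinct (initial).
Round 2 — checking thresholds:
  algae: 2 of 6 neighbours ≥ 1, goes locally extinct.
  brine shrimp: 2 of 5 neighbours ≥ 1, goes locally extinct.
  flatworms: 2 of 4 neighbours < 4, below threshold.
  jellies: 1 of 1 neighbours ≥ 1, goes locally extinct.
  limpets: 2 of 6 neighbours < 5, below threshold.
  nudibranchs: 1 of 4 neighbours < 2, below threshold.
  oysters: 1 of 4 neighbours < 3, below threshold.
Round 3 — checking thresholds:
  diatoms: 1 of 2 neighbours < 2, below threshold.
  flatworms: 3 of 4 neighbours < 4, below threshold.
  krill: 1 of 3 neighbours < 2, below threshold.
  limpets: 4 of 6 neighbours < 5, below threshold.
  nudibranchs: 2 of 4 neighbours ≥ 2, goes locally extinct.
  oysters: 2 of 4 neighbours < 3, below threshold.
Round 4 — checking thresholds:
  diatoms: 1 of 2 neighbours < 2, below threshold.
  flatworms: 3 of 4 neighbours < 4, below threshold.
  krill: 2 of 3 neighbours ≥ 2, goes locally extinct.
  limpets: 4 of 6 neighbours < 5, below threshold.
  oysters: 3 of 4 neighbours ≥ 3, goes locally extinct.
Round 5 — checking thresholds:
  diatoms: 1 of 2 neighbours < 2, below threshold.
  flatworms: 4 of 4 neighbours ≥ 4, goes locally extinct.
  limpets: 5 of 6 neighbours ≥ 5, goes locally extinct.
Round 6 — checking thresholds:
  diatoms: 2 of 2 neighbours ≥ 2, goes locally extinct.
Round 7 — no new extinctions; cascade stops.

yes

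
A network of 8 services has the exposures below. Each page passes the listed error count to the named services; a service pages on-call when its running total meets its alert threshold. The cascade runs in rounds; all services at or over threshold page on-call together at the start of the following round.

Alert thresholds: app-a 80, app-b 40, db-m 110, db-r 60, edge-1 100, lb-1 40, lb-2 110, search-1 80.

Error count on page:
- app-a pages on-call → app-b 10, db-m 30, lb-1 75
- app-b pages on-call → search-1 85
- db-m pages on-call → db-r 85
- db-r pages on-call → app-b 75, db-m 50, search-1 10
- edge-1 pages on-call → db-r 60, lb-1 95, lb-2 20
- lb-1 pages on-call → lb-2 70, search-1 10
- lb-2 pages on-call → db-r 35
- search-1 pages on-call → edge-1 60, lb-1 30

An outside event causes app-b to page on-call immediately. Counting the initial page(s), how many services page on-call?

2

Round 1 — app-b pages on-call (initial).
  search-1: +85 → 85 ≥ 80
Round 2 — search-1 pages on-call.
  edge-1: +60 → 60 < 100
  lb-1: +30 → 30 < 40
No further pages.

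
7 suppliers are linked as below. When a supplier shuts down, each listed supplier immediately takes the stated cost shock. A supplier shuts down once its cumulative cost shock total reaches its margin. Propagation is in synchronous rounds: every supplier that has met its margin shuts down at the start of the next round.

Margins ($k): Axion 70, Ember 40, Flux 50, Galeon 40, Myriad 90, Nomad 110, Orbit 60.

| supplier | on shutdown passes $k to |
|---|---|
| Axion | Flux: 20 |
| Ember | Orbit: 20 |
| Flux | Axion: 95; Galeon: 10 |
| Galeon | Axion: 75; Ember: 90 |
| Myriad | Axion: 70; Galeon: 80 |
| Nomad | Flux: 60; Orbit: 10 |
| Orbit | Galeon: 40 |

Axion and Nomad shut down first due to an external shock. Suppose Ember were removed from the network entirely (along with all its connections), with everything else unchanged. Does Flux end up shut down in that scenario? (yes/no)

With Ember removed:
Round 1 — Axion, Nomad shut down (initial).
  Flux: +20+60 → 80 ≥ 50
  Orbit: +10 → 10 < 60
Round 2 — Flux shuts down.
  Galeon: +10 → 10 < 40
No further shutdowns.

yes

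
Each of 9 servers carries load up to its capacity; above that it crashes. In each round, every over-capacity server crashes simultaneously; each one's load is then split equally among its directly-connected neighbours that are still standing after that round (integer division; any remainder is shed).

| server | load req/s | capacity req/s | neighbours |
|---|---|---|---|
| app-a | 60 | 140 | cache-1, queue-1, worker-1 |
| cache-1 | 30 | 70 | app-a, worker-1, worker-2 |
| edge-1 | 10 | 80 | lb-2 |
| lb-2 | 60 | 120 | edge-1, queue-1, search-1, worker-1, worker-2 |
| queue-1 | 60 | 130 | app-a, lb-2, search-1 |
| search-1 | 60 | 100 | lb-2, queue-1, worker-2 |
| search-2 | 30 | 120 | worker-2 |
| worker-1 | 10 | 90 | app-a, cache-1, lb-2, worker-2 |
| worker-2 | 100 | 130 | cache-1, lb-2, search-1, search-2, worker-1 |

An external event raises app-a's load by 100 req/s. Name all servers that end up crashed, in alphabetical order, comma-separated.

Round 1 — app-a at 160 > 140. app-a crashes.
  app-a sheds 160 req/s to cache-1, queue-1, worker-1: 53 each (1 lost).
    cache-1: 30+53 = 83 > 70
    queue-1: 60+53 = 113 ≤ 130
    worker-1: 10+53 = 63 ≤ 90
Round 2 — cache-1 crashes.
  cache-1 sheds 83 req/s to worker-1, worker-2: 41 each (1 lost).
    worker-1: 63+41 = 104 > 90
    worker-2: 100+41 = 141 > 130
Round 3 — worker-1, worker-2 crash.
  worker-1 sheds 104 req/s to lb-2: 104 each.
    lb-2: 60+104 = 164 > 120
  worker-2 sheds 141 req/s to lb-2, search-1, search-2: 47 each.
    lb-2: 164+47 = 211 > 120
    search-1: 60+47 = 107 > 100
    search-2: 30+47 = 77 ≤ 120
Round 4 — lb-2, search-1 crash.
  lb-2 sheds 211 req/s to edge-1, queue-1: 105 each (1 lost).
    edge-1: 10+105 = 115 > 80
    queue-1: 113+105 = 218 > 130
  search-1 sheds 107 req/s to queue-1: 107 each.
    queue-1: 218+107 = 325 > 130
Round 5 — edge-1, queue-1 crash.
  edge-1 sheds 115 req/s: no online neighbours, lost.
  queue-1 sheds 325 req/s: no online neighbours, lost.
No further crashes.

app-a, cache-1, edge-1, lb-2, queue-1, search-1, worker-1, worker-2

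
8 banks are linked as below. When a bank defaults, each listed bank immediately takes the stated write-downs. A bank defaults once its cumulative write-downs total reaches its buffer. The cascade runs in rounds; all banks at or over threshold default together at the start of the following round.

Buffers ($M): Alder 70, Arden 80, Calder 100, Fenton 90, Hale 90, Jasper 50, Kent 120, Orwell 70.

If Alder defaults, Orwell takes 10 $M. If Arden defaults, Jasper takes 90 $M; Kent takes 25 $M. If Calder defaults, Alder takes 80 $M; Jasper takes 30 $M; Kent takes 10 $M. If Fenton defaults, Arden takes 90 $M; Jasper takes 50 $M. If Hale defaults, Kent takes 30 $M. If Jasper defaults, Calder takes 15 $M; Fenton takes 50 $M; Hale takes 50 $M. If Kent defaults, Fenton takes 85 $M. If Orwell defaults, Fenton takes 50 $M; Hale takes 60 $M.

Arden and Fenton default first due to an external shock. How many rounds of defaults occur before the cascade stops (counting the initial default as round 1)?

2

Round 1 — Arden, Fenton default (initial).
  Jasper: +90+50 → 140 ≥ 50
  Kent: +25 → 25 < 120
Round 2 — Jasper defaults.
  Calder: +15 → 15 < 100
  Hale: +50 → 50 < 90
No further defaults.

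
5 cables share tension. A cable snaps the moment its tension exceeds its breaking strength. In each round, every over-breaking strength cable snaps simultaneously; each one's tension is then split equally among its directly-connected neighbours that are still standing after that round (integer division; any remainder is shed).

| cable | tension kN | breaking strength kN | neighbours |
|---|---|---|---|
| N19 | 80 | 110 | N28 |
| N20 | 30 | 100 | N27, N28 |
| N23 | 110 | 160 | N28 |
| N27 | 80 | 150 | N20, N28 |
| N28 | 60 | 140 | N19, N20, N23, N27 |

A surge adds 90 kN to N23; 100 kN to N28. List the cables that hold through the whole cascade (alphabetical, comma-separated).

N20, N27

Round 1 — N23 at 200 > 160; N28 at 160 > 140. N23, N28 snap.
  N23 sheds 200 kN: no online neighbours, lost.
  N28 sheds 160 kN to N19, N20, N27: 53 each (1 lost).
    N19: 80+53 = 133 > 110
    N20: 30+53 = 83 ≤ 100
    N27: 80+53 = 133 ≤ 150
Round 2 — N19 snaps.
  N19 sheds 133 kN: no online neighbours, lost.
No further breaks.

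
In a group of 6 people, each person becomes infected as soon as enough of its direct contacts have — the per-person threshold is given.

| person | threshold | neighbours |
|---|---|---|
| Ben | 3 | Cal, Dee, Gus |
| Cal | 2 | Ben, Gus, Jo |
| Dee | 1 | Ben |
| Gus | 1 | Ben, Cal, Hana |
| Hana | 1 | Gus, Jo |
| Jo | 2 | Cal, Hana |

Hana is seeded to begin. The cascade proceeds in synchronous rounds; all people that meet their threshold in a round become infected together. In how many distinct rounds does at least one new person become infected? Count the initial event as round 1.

Round 1 — Hana becomes infected (initial).
Round 2 — checking thresholds:
  Gus: 1 of 3 neighbours ≥ 1, becomes infected.
  Jo: 1 of 2 neighbours < 2, not yet.
Round 3 — no new infections; cascade stops.

2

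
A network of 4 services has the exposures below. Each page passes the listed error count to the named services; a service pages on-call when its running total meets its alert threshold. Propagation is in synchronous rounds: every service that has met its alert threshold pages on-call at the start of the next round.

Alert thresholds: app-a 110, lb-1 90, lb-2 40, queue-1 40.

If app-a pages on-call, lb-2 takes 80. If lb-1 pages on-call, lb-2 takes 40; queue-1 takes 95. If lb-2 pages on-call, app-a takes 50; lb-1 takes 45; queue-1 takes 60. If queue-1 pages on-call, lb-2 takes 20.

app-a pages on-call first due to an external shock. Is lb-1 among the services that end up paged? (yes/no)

Round 1 — app-a pages on-call (initial).
  lb-2: +80 → 80 ≥ 40
Round 2 — lb-2 pages on-call.
  lb-1: +45 → 45 < 90
  queue-1: +60 → 60 ≥ 40
Round 3 — queue-1 pages on-call.
No further pages.

no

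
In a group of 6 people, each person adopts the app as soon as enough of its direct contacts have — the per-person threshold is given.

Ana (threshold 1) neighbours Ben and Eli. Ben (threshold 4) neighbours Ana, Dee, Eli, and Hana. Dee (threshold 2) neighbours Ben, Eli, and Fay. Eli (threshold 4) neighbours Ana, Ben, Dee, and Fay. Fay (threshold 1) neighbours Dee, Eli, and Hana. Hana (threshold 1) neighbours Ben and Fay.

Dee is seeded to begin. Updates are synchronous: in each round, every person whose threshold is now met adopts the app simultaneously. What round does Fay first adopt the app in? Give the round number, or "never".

Round 1 — Dee adopts the app (initial).
Round 2 — checking thresholds:
  Ben: 1 of 4 neighbours < 4, not yet.
  Eli: 1 of 4 neighbours < 4, not yet.
  Fay: 1 of 3 neighbours ≥ 1, adopts the app.
Round 3 — checking thresholds:
  Ben: 1 of 4 neighbours < 4, not yet.
  Eli: 2 of 4 neighbours < 4, not yet.
  Hana: 1 of 2 neighbours ≥ 1, adopts the app.
Round 4 — no new adoptions; cascade stops.

2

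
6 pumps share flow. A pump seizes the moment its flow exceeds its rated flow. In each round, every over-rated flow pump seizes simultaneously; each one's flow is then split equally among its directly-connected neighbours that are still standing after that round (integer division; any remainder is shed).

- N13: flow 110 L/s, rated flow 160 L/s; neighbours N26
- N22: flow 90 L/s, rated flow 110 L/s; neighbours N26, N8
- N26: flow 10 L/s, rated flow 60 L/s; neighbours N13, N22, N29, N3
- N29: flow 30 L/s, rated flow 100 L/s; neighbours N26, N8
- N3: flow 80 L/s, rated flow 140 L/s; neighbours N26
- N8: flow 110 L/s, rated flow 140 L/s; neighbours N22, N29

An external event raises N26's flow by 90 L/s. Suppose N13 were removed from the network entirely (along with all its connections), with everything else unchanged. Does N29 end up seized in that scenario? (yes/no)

yes

With N13 removed:
Round 1 — N26 at 100 > 60. N26 seizes.
  N26 sheds 100 L/s to N22, N29, N3: 33 each (1 lost).
    N22: 90+33 = 123 > 110
    N29: 30+33 = 63 ≤ 100
    N3: 80+33 = 113 ≤ 140
Round 2 — N22 seizes.
  N22 sheds 123 L/s to N8: 123 each.
    N8: 110+123 = 233 > 140
Round 3 — N8 seizes.
  N8 sheds 233 L/s to N29: 233 each.
    N29: 63+233 = 296 > 100
Round 4 — N29 seizes.
  N29 sheds 296 L/s: no online neighbours, lost.
No further seizures.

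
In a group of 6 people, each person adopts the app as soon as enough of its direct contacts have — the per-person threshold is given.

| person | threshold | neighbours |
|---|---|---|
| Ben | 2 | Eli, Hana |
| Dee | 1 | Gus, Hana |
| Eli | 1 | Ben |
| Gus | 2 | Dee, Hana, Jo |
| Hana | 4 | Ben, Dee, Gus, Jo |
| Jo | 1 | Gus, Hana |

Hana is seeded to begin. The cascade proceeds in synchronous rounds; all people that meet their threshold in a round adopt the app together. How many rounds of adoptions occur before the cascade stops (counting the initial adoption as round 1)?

Round 1 — Hana adopts the app (initial).
Round 2 — checking thresholds:
  Ben: 1 of 2 neighbours < 2, not yet.
  Dee: 1 of 2 neighbours ≥ 1, adopts the app.
  Gus: 1 of 3 neighbours < 2, not yet.
  Jo: 1 of 2 neighbours ≥ 1, adopts the app.
Round 3 — checking thresholds:
  Ben: 1 of 2 neighbours < 2, not yet.
  Gus: 3 of 3 neighbours ≥ 2, adopts the app.
Round 4 — no new adoptions; cascade stops.

3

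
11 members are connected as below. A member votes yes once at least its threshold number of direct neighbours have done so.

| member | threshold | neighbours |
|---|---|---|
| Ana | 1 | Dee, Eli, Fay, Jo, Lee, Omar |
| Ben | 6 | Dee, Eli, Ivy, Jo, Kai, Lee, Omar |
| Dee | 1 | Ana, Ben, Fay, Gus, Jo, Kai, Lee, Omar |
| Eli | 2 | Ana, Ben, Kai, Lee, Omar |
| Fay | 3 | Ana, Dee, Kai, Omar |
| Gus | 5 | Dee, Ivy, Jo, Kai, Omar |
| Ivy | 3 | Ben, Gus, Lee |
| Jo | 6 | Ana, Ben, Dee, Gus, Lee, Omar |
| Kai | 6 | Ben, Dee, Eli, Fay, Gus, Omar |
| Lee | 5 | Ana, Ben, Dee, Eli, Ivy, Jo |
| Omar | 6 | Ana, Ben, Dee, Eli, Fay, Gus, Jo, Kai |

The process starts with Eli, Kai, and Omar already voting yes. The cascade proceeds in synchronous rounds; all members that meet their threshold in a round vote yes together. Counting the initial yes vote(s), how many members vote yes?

6

Round 1 — Eli, Kai, Omar vote yes (initial).
Round 2 — checking thresholds:
  Ana: 2 of 6 neighbours ≥ 1, votes yes.
  Ben: 3 of 7 neighbours < 6, below threshold.
  Dee: 2 of 8 neighbours ≥ 1, votes yes.
  Fay: 2 of 4 neighbours < 3, below threshold.
  Gus: 2 of 5 neighbours < 5, below threshold.
  Jo: 1 of 6 neighbours < 6, below threshold.
  Lee: 1 of 6 neighbours < 5, below threshold.
Round 3 — checking thresholds:
  Ben: 4 of 7 neighbours < 6, below threshold.
  Fay: 4 of 4 neighbours ≥ 3, votes yes.
  Gus: 3 of 5 neighbours < 5, below threshold.
  Jo: 3 of 6 neighbours < 6, below threshold.
  Lee: 3 of 6 neighbours < 5, below threshold.
Round 4 — no new yes votes; cascade stops.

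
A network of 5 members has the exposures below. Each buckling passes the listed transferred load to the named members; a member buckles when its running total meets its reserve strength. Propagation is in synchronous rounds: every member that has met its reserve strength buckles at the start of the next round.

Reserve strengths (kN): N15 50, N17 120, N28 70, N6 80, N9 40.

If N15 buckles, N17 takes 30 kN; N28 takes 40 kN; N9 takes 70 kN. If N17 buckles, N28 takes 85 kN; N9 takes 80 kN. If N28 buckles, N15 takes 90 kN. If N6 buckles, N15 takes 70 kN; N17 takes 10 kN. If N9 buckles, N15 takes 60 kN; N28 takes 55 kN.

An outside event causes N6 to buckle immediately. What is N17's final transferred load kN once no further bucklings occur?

Round 1 — N6 buckles (initial).
  N15: +70 → 70 ≥ 50
  N17: +10 → 10 < 120
Round 2 — N15 buckles.
  N17: +30 → 40 < 120
  N28: +40 → 40 < 70
  N9: +70 → 70 ≥ 40
Round 3 — N9 buckles.
  N28: +55 → 95 ≥ 70
Round 4 — N28 buckles.
No further bucklings.

40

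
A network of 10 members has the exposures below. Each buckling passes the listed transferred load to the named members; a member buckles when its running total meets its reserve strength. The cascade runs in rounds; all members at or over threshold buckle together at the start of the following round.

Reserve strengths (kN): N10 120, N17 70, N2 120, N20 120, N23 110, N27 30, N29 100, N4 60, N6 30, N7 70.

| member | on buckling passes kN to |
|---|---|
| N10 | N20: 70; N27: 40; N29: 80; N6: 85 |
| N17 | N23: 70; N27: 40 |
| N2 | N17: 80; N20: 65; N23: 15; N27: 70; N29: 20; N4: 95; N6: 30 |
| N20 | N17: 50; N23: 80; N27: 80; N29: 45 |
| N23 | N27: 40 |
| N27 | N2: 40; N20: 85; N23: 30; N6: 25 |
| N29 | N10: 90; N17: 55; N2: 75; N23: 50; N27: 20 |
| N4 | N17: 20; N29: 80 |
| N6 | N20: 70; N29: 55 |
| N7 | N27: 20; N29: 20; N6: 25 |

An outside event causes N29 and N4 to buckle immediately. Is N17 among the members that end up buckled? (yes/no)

yes

Round 1 — N29, N4 buckle (initial).
  N10: +90 → 90 < 120
  N17: +55+20 → 75 ≥ 70
  N2: +75 → 75 < 120
  N23: +50 → 50 < 110
  N27: +20 → 20 < 30
Round 2 — N17 buckles.
  N23: +70 → 120 ≥ 110
  N27: +40 → 60 ≥ 30
Round 3 — N23, N27 buckle.
  N2: +40 → 115 < 120
  N20: +85 → 85 < 120
  N6: +25 → 25 < 30
No further bucklings.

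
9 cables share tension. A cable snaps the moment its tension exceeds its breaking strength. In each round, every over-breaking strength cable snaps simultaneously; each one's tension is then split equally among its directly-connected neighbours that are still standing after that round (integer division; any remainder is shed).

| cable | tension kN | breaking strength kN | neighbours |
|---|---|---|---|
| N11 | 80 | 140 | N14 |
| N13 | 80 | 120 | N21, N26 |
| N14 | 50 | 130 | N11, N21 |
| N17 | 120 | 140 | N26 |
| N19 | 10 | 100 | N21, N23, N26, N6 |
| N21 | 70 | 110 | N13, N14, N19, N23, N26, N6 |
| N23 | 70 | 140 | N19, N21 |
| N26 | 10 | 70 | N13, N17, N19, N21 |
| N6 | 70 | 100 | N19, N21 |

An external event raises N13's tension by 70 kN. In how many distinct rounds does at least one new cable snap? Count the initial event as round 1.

Round 1 — N13 at 150 > 120. N13 snaps.
  N13 sheds 150 kN to N21, N26: 75 each.
    N21: 70+75 = 145 > 110
    N26: 10+75 = 85 > 70
Round 2 — N21, N26 snap.
  N21 sheds 145 kN to N14, N19, N23, N6: 36 each (1 lost).
    N14: 50+36 = 86 ≤ 130
    N19: 10+36 = 46 ≤ 100
    N23: 70+36 = 106 ≤ 140
    N6: 70+36 = 106 > 100
  N26 sheds 85 kN to N17, N19: 42 each (1 lost).
    N17: 120+42 = 162 > 140
    N19: 46+42 = 88 ≤ 100
Round 3 — N17, N6 snap.
  N17 sheds 162 kN: no online neighbours, lost.
  N6 sheds 106 kN to N19: 106 each.
    N19: 88+106 = 194 > 100
Round 4 — N19 snaps.
  N19 sheds 194 kN to N23: 194 each.
    N23: 106+194 = 300 > 140
Round 5 — N23 snaps.
  N23 sheds 300 kN: no online neighbours, lost.
No further breaks.

5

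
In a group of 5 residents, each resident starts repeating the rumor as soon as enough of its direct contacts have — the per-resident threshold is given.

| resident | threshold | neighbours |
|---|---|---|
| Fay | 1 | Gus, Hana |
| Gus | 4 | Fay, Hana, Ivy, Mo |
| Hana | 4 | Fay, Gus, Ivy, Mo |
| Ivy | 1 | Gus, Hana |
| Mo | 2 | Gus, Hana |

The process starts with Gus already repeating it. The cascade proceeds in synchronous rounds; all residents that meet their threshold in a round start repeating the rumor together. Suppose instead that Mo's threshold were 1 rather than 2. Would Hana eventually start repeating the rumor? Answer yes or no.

yes

With Mo's threshold at 1:
Round 1 — Gus starts repeating the rumor (initial).
Round 2 — checking thresholds:
  Fay: 1 of 2 neighbours ≥ 1, starts repeating the rumor.
  Hana: 1 of 4 neighbours < 4, below threshold.
  Ivy: 1 of 2 neighbours ≥ 1, starts repeating the rumor.
  Mo: 1 of 2 neighbours ≥ 1, starts repeating the rumor.
Round 3 — checking thresholds:
  Hana: 4 of 4 neighbours ≥ 4, starts repeating the rumor.
Round 4 — no new spreads; cascade stops.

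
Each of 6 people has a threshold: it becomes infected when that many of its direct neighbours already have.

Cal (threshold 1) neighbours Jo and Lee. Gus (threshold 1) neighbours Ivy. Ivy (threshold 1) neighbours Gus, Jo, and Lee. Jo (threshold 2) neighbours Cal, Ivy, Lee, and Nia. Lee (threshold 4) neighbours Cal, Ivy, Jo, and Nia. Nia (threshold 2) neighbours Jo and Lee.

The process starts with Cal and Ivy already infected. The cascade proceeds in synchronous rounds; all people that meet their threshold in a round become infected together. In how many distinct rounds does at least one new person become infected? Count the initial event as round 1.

Round 1 — Cal, Ivy become infected (initial).
Round 2 — checking thresholds:
  Gus: 1 of 1 neighbours ≥ 1, becomes infected.
  Jo: 2 of 4 neighbours ≥ 2, becomes infected.
  Lee: 2 of 4 neighbours < 4, not yet.
Round 3 — no new infections; cascade stops.

2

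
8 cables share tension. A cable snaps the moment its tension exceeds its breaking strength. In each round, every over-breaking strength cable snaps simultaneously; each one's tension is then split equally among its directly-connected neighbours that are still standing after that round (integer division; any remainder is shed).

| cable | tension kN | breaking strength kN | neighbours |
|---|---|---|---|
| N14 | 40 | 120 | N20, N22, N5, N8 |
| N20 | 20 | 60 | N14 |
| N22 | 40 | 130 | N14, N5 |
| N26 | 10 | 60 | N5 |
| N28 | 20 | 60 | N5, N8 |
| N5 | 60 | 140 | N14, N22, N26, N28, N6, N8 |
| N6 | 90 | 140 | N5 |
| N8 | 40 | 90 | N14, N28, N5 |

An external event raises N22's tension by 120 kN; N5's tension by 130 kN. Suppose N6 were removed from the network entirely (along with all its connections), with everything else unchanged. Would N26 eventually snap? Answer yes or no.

With N6 removed:
Round 1 — N22 at 160 > 130; N5 at 190 > 140. N22, N5 snap.
  N22 sheds 160 kN to N14: 160 each.
    N14: 40+160 = 200 > 120
  N5 sheds 190 kN to N14, N26, N28, N8: 47 each (2 lost).
    N14: 200+47 = 247 > 120
    N26: 10+47 = 57 ≤ 60
    N28: 20+47 = 67 > 60
    N8: 40+47 = 87 ≤ 90
Round 2 — N14, N28 snap.
  N14 sheds 247 kN to N20, N8: 123 each (1 lost).
    N20: 20+123 = 143 > 60
    N8: 87+123 = 210 > 90
  N28 sheds 67 kN to N8: 67 each.
    N8: 210+67 = 277 > 90
Round 3 — N20, N8 snap.
  N20 sheds 143 kN: no online neighbours, lost.
  N8 sheds 277 kN: no online neighbours, lost.
No further breaks.

no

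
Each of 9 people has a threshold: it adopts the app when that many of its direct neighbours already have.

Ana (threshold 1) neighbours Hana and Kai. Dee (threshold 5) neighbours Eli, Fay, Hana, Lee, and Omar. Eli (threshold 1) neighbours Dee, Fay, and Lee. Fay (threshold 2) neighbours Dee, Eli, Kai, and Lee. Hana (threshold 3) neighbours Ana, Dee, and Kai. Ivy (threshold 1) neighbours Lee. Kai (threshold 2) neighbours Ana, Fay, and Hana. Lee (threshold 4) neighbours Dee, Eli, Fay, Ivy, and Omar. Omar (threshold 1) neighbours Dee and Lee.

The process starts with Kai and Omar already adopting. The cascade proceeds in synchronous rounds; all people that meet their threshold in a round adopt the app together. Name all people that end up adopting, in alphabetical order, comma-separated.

Round 1 — Kai, Omar adopt the app (initial).
Round 2 — checking thresholds:
  Ana: 1 of 2 neighbours ≥ 1, adopts the app.
  Dee: 1 of 5 neighbours < 5, not yet.
  Fay: 1 of 4 neighbours < 2, not yet.
  Hana: 1 of 3 neighbours < 3, not yet.
  Lee: 1 of 5 neighbours < 4, not yet.
Round 3 — no new adoptions; cascade stops.

Ana, Kai, Omar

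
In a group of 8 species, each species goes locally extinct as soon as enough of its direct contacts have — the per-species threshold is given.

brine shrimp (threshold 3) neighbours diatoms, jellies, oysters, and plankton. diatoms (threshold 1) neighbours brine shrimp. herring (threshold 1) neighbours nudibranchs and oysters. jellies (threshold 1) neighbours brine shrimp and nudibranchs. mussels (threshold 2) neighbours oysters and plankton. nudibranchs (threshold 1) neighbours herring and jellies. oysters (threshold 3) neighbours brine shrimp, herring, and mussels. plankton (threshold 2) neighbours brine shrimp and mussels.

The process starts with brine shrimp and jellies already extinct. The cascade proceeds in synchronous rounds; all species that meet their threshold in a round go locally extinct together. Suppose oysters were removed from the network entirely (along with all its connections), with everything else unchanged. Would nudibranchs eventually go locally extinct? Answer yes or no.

With oysters removed:
Round 1 — brine shrimp, jellies go locally extinct (initial).
Round 2 — checking thresholds:
  diatoms: 1 of 1 neighbours ≥ 1, goes locally extinct.
  nudibranchs: 1 of 2 neighbours ≥ 1, goes locally extinct.
  plankton: 1 of 2 neighbours < 2, not yet.
Round 3 — checking thresholds:
  herring: 1 of 1 neighbours ≥ 1, goes locally extinct.
  plankton: 1 of 2 neighbours < 2, not yet.
Round 4 — no new extinctions; cascade stops.

yes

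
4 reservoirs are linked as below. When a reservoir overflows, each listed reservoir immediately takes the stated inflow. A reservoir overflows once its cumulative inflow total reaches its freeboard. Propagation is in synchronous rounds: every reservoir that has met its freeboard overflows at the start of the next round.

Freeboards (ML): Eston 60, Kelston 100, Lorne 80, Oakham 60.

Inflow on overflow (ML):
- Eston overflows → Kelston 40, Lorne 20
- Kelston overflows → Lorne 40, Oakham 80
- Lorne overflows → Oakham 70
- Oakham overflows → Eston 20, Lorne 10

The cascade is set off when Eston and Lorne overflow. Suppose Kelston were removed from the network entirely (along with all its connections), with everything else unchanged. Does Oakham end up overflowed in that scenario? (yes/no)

yes

With Kelston removed:
Round 1 — Eston, Lorne overflow (initial).
  Oakham: +70 → 70 ≥ 60
Round 2 — Oakham overflows.
No further overflows.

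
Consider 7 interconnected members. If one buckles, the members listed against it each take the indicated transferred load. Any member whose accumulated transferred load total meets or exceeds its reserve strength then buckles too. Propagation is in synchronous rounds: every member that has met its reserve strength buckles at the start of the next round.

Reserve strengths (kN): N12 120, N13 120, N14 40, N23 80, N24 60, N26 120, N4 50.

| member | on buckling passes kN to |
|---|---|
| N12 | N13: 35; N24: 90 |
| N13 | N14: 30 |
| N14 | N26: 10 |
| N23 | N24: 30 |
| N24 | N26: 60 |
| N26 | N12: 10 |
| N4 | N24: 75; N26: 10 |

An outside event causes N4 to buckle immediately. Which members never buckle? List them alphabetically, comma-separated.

N12, N13, N14, N23, N26

Round 1 — N4 buckles (initial).
  N24: +75 → 75 ≥ 60
  N26: +10 → 10 < 120
Round 2 — N24 buckles.
  N26: +60 → 70 < 120
No further bucklings.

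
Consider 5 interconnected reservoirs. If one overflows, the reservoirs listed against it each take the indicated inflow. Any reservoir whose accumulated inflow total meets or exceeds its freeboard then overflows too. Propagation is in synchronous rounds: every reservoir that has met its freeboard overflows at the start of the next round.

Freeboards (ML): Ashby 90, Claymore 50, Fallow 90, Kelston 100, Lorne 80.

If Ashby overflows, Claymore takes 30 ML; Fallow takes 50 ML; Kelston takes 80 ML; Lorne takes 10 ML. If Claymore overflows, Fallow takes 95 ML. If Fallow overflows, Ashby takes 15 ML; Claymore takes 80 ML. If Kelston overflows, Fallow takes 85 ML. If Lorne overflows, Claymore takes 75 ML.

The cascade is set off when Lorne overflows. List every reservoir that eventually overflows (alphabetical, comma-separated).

Round 1 — Lorne overflows (initial).
  Claymore: +75 → 75 ≥ 50
Round 2 — Claymore overflows.
  Fallow: +95 → 95 ≥ 90
Round 3 — Fallow overflows.
  Ashby: +15 → 15 < 90
No further overflows.

Claymore, Fallow, Lorne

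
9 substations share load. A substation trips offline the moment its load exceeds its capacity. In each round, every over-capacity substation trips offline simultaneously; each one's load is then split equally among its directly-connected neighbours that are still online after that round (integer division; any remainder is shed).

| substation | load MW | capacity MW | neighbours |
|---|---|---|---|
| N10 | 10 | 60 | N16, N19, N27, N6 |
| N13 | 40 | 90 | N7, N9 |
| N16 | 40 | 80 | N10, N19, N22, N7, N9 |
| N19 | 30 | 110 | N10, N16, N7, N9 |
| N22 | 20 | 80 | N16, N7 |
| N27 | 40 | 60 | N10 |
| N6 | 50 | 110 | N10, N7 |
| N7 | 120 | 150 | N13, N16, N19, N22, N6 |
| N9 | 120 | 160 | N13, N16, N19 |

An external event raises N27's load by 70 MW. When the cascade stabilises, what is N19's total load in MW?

70

Round 1 — N27 at 110 > 60. N27 trips offline.
  N27 sheds 110 MW to N10: 110 each.
    N10: 10+110 = 120 > 60
Round 2 — N10 trips offline.
  N10 sheds 120 MW to N16, N19, N6: 40 each.
    N16: 40+40 = 80 ≤ 80
    N19: 30+40 = 70 ≤ 110
    N6: 50+40 = 90 ≤ 110
No further trips.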